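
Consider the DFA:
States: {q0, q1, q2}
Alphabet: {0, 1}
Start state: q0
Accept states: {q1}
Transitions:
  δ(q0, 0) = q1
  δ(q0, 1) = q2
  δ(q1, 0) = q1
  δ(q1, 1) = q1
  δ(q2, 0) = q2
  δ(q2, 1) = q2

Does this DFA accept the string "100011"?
Processing string "100011":
  q0 --1--> q2
  q2 --0--> q2
  q2 --0--> q2
  q2 --0--> q2
  q2 --1--> q2
  q2 --1--> q2
Final state: q2
Accept states: {q1}
q2 is not an accept state, so the string is rejected.

Final answer: No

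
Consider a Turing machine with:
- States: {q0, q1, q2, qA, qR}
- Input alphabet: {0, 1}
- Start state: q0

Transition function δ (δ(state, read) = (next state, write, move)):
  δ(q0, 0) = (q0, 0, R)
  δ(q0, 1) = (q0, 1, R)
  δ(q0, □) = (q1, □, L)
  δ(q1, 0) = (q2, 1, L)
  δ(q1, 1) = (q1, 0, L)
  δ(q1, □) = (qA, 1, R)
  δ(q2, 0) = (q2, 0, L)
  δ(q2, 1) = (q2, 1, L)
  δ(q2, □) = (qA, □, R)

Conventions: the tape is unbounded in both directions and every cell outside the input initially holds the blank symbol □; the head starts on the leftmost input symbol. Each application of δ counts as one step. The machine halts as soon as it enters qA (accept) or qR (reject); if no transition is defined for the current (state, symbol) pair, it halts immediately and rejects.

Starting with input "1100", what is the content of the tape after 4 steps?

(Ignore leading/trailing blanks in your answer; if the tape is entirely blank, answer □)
Step 0: [q0]1100 (head at position 0)
Step 1: δ(q0, 1) = (q0, 1, R)  ⊢  1[q0]100 (head at position 1)
Step 2: δ(q0, 1) = (q0, 1, R)  ⊢  11[q0]00 (head at position 2)
Step 3: δ(q0, 0) = (q0, 0, R)  ⊢  110[q0]0 (head at position 3)
Step 4: δ(q0, 0) = (q0, 0, R)  ⊢  1100[q0]□ (head at position 4)
Tape after 4 steps (ignoring surrounding blanks): 1100

Final answer: Tape: 1100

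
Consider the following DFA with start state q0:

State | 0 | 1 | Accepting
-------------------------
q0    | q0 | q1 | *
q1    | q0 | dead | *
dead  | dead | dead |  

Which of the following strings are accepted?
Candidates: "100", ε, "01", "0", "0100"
"100": q0 → q1 → q0 → q0; q0 is accepting → accepted
ε: q0; q0 is accepting → accepted
"01": q0 → q0 → q1; q1 is accepting → accepted
"0": q0 → q0; q0 is accepting → accepted
"0100": q0 → q0 → q1 → q0 → q0; q0 is accepting → accepted

Final answer: "100", ε, "01", "0", "0100"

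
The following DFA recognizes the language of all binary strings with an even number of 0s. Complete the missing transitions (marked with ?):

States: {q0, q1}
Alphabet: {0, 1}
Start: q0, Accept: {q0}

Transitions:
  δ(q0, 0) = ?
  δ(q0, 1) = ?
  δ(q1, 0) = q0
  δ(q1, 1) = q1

What each state remembers (consistent with the given transitions and accept states):
  q0: an even number of 0s has been read so far
  q1: an odd number of 0s has been read so far
Filling in the missing entries:
  δ(q0, 0): in q0 (an even number of 0s has been read so far), after reading 0 we have: an odd number of 0s has been read so far → q1
  δ(q0, 1): in q0 (an even number of 0s has been read so far), after reading 1 we have: an even number of 0s has been read so far → q0

Final answer: δ(q0, 0) = q1; δ(q0, 1) = q0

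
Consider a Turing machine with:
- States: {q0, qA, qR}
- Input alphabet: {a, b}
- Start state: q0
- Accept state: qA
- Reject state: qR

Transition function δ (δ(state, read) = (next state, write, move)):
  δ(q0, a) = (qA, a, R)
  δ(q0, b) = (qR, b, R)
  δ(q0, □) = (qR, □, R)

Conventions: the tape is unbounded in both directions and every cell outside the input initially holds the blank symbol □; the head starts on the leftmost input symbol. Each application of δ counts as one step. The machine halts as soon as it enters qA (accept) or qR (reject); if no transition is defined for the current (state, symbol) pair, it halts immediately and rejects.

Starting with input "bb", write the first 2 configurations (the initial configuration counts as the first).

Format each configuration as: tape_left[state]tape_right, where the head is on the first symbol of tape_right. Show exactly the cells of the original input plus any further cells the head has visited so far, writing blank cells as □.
Step 0: [q0]bb (head at position 0)
Step 1: δ(q0, b) = (qR, b, R)  ⊢  b[qR]b (head at position 1)

Final answer: [q0]bb ⊢ b[qR]b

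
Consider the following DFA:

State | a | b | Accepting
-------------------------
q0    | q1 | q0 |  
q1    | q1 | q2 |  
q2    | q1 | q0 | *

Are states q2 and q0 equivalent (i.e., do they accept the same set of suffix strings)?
Try the suffix ε (the empty string).
From q2: q2 — accepting.
From q0: q0 — not accepting.
The two states disagree on this suffix, so they are not equivalent.

Final answer: No. Distinguishing string: ε (the empty string) - accepted from q2 but not from q0.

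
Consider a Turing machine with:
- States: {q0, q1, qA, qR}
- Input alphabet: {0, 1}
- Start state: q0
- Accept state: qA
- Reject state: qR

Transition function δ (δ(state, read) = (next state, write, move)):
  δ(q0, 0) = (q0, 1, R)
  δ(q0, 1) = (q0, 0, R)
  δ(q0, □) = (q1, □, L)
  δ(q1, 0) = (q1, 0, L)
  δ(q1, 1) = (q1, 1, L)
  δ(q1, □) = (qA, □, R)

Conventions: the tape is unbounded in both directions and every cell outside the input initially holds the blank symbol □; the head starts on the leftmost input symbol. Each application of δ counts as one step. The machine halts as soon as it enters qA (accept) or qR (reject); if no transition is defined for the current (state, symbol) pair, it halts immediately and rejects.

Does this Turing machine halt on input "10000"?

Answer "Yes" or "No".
Step 0: [q0]10000 (head at position 0)
Step 1: δ(q0, 1) = (q0, 0, R)  ⊢  0[q0]0000 (head at position 1)
Step 2: δ(q0, 0) = (q0, 1, R)  ⊢  01[q0]000 (head at position 2)
Step 3: δ(q0, 0) = (q0, 1, R)  ⊢  011[q0]00 (head at position 3)
Step 4: δ(q0, 0) = (q0, 1, R)  ⊢  0111[q0]0 (head at position 4)
Step 5: δ(q0, 0) = (q0, 1, R)  ⊢  01111[q0]□ (head at position 5)
Step 6: δ(q0, □) = (q1, □, L)  ⊢  0111[q1]1□ (head at position 4)
Step 7: δ(q1, 1) = (q1, 1, L)  ⊢  011[q1]11□ (head at position 3)
Step 8: δ(q1, 1) = (q1, 1, L)  ⊢  01[q1]111□ (head at position 2)
Step 9: δ(q1, 1) = (q1, 1, L)  ⊢  0[q1]1111□ (head at position 1)
Step 10: δ(q1, 1) = (q1, 1, L)  ⊢  [q1]01111□ (head at position 0)
Step 11: δ(q1, 0) = (q1, 0, L)  ⊢  [q1]□01111□ (head at position -1)
Step 12: δ(q1, □) = (qA, □, R)  ⊢  □[qA]01111□ (head at position 0)
The machine is in qA, so it halts and accepts.
It halts after 12 steps.

Final answer: Yes - halts after 12 steps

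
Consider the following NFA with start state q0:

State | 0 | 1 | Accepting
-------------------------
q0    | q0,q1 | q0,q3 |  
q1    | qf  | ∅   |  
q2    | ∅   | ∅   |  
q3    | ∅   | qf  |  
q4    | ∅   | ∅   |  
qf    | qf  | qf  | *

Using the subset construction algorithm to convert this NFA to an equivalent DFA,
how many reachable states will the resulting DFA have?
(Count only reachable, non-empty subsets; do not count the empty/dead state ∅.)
Start subset: {q0}
{q0}: on 0 → {q0, q1}, on 1 → {q0, q3}
{q0, q1}: on 0 → {q0, q1, qf}, on 1 → {q0, q3}
{q0, q3}: on 0 → {q0, q1}, on 1 → {q0, q3, qf}
{q0, q1, qf}: on 0 → {q0, q1, qf}, on 1 → {q0, q3, qf}
{q0, q3, qf}: on 0 → {q0, q1, qf}, on 1 → {q0, q3, qf}
Reachable non-empty subsets: {q0}, {q0, q1}, {q0, q3}, {q0, q1, qf}, {q0, q3, qf} — 5 in total.

Final answer: 5 states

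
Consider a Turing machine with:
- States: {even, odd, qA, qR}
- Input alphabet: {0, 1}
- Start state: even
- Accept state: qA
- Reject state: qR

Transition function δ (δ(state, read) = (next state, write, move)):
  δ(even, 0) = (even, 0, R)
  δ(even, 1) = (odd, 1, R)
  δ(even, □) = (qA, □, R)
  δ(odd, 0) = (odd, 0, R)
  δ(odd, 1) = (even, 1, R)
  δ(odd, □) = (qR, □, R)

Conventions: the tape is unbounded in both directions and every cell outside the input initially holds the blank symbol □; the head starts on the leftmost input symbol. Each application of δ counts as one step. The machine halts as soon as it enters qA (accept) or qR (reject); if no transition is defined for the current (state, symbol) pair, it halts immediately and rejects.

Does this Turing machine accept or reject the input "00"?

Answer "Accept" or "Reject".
Step 0: [even]00 (head at position 0)
Step 1: δ(even, 0) = (even, 0, R)  ⊢  0[even]0 (head at position 1)
Step 2: δ(even, 0) = (even, 0, R)  ⊢  00[even]□ (head at position 2)
Step 3: δ(even, □) = (qA, □, R)  ⊢  00□[qA]□ (head at position 3)
The machine is in qA, so it halts and accepts.

Final answer: Accept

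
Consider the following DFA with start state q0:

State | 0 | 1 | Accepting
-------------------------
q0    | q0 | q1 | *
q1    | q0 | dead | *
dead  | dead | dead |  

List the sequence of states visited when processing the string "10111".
q0 → q1 → q0 → q1 → dead → dead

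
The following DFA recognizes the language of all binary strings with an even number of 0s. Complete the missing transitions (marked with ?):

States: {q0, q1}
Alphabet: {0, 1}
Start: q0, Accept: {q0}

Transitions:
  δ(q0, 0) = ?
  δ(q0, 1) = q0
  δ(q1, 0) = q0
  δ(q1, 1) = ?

What each state remembers (consistent with the given transitions and accept states):
  q0: an even number of 0s has been read so far
  q1: an odd number of 0s has been read so far
Filling in the missing entries:
  δ(q0, 0): in q0 (an even number of 0s has been read so far), after reading 0 we have: an odd number of 0s has been read so far → q1
  δ(q1, 1): in q1 (an odd number of 0s has been read so far), after reading 1 we have: an odd number of 0s has been read so far → q1

Final answer: δ(q0, 0) = q1; δ(q1, 1) = q1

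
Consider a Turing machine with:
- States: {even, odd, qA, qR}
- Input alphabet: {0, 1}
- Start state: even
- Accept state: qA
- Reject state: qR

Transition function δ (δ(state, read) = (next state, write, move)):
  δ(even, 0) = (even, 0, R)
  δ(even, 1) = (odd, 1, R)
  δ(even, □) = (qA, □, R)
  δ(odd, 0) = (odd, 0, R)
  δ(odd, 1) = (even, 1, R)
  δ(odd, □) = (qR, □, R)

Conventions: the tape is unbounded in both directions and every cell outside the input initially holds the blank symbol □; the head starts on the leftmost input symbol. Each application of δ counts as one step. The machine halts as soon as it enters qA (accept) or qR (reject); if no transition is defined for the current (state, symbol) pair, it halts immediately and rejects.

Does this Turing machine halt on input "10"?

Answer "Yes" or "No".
Step 0: [even]10 (head at position 0)
Step 1: δ(even, 1) = (odd, 1, R)  ⊢  1[odd]0 (head at position 1)
Step 2: δ(odd, 0) = (odd, 0, R)  ⊢  10[odd]□ (head at position 2)
Step 3: δ(odd, □) = (qR, □, R)  ⊢  10□[qR]□ (head at position 3)
The machine is in qR, so it halts and rejects.
It halts after 3 steps.

Final answer: Yes - halts after 3 steps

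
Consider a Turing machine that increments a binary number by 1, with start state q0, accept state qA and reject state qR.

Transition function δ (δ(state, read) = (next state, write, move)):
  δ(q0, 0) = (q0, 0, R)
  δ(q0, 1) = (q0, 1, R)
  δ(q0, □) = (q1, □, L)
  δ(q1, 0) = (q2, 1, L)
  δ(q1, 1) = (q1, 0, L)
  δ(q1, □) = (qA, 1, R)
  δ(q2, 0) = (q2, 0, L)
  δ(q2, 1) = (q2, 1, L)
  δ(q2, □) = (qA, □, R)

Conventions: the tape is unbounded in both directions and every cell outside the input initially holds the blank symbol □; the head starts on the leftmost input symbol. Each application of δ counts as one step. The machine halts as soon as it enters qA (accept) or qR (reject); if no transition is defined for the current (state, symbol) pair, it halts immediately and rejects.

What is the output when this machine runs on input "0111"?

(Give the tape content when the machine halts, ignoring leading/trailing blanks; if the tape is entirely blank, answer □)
Step 0: [q0]0111 (head at position 0)
Step 1: δ(q0, 0) = (q0, 0, R)  ⊢  0[q0]111 (head at position 1)
Step 2: δ(q0, 1) = (q0, 1, R)  ⊢  01[q0]11 (head at position 2)
Step 3: δ(q0, 1) = (q0, 1, R)  ⊢  011[q0]1 (head at position 3)
Step 4: δ(q0, 1) = (q0, 1, R)  ⊢  0111[q0]□ (head at position 4)
Step 5: δ(q0, □) = (q1, □, L)  ⊢  011[q1]1□ (head at position 3)
Step 6: δ(q1, 1) = (q1, 0, L)  ⊢  01[q1]10□ (head at position 2)
Step 7: δ(q1, 1) = (q1, 0, L)  ⊢  0[q1]100□ (head at position 1)
Step 8: δ(q1, 1) = (q1, 0, L)  ⊢  [q1]0000□ (head at position 0)
Step 9: δ(q1, 0) = (q2, 1, L)  ⊢  [q2]□1000□ (head at position -1)
Step 10: δ(q2, □) = (qA, □, R)  ⊢  □[qA]1000□ (head at position 0)
The machine is in qA, so it halts and accepts.
Tape content when halted (ignoring surrounding blanks): 1000

Final answer: Output: 1000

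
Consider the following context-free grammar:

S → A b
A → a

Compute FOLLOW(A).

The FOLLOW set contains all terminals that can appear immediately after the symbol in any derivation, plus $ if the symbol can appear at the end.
A occurs only in S → A b, where it is immediately followed by the terminal b. So FOLLOW(A) = {b}.

Final answer: {b}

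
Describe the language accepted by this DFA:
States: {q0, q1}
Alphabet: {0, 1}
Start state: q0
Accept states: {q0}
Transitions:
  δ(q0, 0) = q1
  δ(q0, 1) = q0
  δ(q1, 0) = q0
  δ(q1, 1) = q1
Analyzing the DFA structure:
Start state: q0
Accept states: {q0}
Interpreting what each state remembers (checking against the transitions):
  q0: an even number of 0s has been read so far
  q1: an odd number of 0s has been read so far
  δ(q0, 0): in q0 (an even number of 0s has been read so far), after reading 0 we have: an odd number of 0s has been read so far → q1
  δ(q0, 1): in q0 (an even number of 0s has been read so far), after reading 1 we have: an even number of 0s has been read so far → q0
  δ(q1, 0): in q1 (an odd number of 0s has been read so far), after reading 0 we have: an even number of 0s has been read so far → q0
  δ(q1, 1): in q1 (an odd number of 0s has been read so far), after reading 1 we have: an odd number of 0s has been read so far → q1
A string is accepted iff it ends in {q0}, i.e. an even number of 0s has been read so far.
Language: All binary strings with an even number of 0s

Final answer: All binary strings with an even number of 0s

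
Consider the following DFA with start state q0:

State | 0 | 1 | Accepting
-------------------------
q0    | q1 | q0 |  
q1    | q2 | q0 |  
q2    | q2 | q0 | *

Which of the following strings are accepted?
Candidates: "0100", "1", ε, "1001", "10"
"0100": q0 → q1 → q0 → q1 → q2; q2 is accepting → accepted
"1": q0 → q0; q0 is not accepting → rejected
ε: q0; q0 is not accepting → rejected
"1001": q0 → q0 → q1 → q2 → q0; q0 is not accepting → rejected
"10": q0 → q0 → q1; q1 is not accepting → rejected

Final answer: "0100"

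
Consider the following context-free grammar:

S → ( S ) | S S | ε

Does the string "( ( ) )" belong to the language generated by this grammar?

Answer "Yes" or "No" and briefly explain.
A derivation exists: S ⇒ ( S ) ⇒ ( ( S ) ) ⇒ ( ( ) ) (using S → ( S ) twice, then S → ε).

Final answer: Yes - a valid derivation exists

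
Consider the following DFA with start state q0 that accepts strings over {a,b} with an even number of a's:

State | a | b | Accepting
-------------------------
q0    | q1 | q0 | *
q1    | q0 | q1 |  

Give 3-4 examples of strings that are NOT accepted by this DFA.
Any strings that end in a non-accepting state work; for example:
"a": q0 → q1; q1 is not accepting → rejected
"abb": q0 → q1 → q1 → q1; q1 is not accepting → rejected
"bba": q0 → q0 → q0 → q1; q1 is not accepting → rejected
"abbb": q0 → q1 → q1 → q1 → q1; q1 is not accepting → rejected

Final answer: "a", "abb", "bba", "abbb"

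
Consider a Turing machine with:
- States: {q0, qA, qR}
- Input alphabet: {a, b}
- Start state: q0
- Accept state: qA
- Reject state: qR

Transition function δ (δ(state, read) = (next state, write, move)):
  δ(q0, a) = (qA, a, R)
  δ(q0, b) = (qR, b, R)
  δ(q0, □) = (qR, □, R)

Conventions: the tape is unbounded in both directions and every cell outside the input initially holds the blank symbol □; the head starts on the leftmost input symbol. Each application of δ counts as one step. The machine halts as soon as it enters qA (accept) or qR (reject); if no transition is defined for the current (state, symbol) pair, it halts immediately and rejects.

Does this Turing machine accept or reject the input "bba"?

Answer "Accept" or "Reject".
Step 0: [q0]bba (head at position 0)
Step 1: δ(q0, b) = (qR, b, R)  ⊢  b[qR]ba (head at position 1)
The machine is in qR, so it halts and rejects.

Final answer: Reject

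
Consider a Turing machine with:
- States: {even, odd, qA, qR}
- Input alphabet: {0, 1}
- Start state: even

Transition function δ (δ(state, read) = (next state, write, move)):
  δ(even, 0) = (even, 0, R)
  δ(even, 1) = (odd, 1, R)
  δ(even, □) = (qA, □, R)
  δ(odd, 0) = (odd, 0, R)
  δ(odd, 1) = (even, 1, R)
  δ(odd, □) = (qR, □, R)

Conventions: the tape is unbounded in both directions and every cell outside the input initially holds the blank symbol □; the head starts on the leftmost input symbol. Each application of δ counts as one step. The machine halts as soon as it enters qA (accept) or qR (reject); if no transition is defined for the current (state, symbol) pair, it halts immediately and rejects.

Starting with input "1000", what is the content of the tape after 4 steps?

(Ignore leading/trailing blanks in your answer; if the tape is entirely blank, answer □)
Step 0: [even]1000 (head at position 0)
Step 1: δ(even, 1) = (odd, 1, R)  ⊢  1[odd]000 (head at position 1)
Step 2: δ(odd, 0) = (odd, 0, R)  ⊢  10[odd]00 (head at position 2)
Step 3: δ(odd, 0) = (odd, 0, R)  ⊢  100[odd]0 (head at position 3)
Step 4: δ(odd, 0) = (odd, 0, R)  ⊢  1000[odd]□ (head at position 4)
Tape after 4 steps (ignoring surrounding blanks): 1000

Final answer: Tape: 1000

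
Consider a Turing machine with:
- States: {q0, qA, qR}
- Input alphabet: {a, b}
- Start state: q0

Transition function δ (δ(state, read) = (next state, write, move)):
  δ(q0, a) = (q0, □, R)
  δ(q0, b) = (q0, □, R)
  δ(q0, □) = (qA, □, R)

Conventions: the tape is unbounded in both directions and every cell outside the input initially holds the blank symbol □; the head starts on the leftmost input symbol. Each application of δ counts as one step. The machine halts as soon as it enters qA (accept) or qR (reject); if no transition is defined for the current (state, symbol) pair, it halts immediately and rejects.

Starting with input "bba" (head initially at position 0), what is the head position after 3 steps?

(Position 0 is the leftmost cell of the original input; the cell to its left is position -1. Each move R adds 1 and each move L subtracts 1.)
Step 0: [q0]bba (head at position 0)
Step 1: δ(q0, b) = (q0, □, R)  ⊢  □[q0]ba (head at position 1)
Step 2: δ(q0, b) = (q0, □, R)  ⊢  □□[q0]a (head at position 2)
Step 3: δ(q0, a) = (q0, □, R)  ⊢  □□□[q0]□ (head at position 3)
Head position after 3 steps: 3

Final answer: Position 3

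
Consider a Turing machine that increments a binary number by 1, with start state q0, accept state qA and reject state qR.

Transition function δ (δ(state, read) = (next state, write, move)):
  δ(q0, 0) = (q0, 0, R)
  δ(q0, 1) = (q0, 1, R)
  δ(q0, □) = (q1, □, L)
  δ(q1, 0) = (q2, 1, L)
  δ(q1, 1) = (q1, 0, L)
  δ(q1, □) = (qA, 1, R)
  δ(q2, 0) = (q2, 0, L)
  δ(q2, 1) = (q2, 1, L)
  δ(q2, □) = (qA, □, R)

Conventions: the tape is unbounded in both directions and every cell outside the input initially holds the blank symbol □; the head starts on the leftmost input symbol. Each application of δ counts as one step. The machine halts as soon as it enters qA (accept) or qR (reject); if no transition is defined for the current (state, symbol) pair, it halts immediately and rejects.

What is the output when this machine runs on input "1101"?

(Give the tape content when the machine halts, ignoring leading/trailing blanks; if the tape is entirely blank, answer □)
Step 0: [q0]1101 (head at position 0)
Step 1: δ(q0, 1) = (q0, 1, R)  ⊢  1[q0]101 (head at position 1)
Step 2: δ(q0, 1) = (q0, 1, R)  ⊢  11[q0]01 (head at position 2)
Step 3: δ(q0, 0) = (q0, 0, R)  ⊢  110[q0]1 (head at position 3)
Step 4: δ(q0, 1) = (q0, 1, R)  ⊢  1101[q0]□ (head at position 4)
Step 5: δ(q0, □) = (q1, □, L)  ⊢  110[q1]1□ (head at position 3)
Step 6: δ(q1, 1) = (q1, 0, L)  ⊢  11[q1]00□ (head at position 2)
Step 7: δ(q1, 0) = (q2, 1, L)  ⊢  1[q2]110□ (head at position 1)
Step 8: δ(q2, 1) = (q2, 1, L)  ⊢  [q2]1110□ (head at position 0)
Step 9: δ(q2, 1) = (q2, 1, L)  ⊢  [q2]□1110□ (head at position -1)
Step 10: δ(q2, □) = (qA, □, R)  ⊢  □[qA]1110□ (head at position 0)
The machine is in qA, so it halts and accepts.
Tape content when halted (ignoring surrounding blanks): 1110

Final answer: Output: 1110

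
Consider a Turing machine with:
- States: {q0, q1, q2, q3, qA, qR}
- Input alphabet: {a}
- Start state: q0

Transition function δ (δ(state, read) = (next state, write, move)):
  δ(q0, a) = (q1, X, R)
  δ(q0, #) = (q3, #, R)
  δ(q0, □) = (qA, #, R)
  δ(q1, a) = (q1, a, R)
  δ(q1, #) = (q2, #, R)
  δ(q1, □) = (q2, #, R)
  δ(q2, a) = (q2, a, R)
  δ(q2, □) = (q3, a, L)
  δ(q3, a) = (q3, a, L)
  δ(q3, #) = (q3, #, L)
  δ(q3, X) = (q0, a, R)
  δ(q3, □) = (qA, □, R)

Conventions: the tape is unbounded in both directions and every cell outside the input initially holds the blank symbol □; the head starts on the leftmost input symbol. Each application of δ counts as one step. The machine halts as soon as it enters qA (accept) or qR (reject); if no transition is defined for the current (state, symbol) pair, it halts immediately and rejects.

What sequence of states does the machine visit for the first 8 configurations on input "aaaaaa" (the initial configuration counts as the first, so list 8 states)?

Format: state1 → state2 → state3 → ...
Step 0: [q0]aaaaaa (head at position 0)
Step 1: δ(q0, a) = (q1, X, R)  ⊢  X[q1]aaaaa (head at position 1)
Step 2: δ(q1, a) = (q1, a, R)  ⊢  Xa[q1]aaaa (head at position 2)
Step 3: δ(q1, a) = (q1, a, R)  ⊢  Xaa[q1]aaa (head at position 3)
Step 4: δ(q1, a) = (q1, a, R)  ⊢  Xaaa[q1]aa (head at position 4)
Step 5: δ(q1, a) = (q1, a, R)  ⊢  Xaaaa[q1]a (head at position 5)
Step 6: δ(q1, a) = (q1, a, R)  ⊢  Xaaaaa[q1]□ (head at position 6)
Step 7: δ(q1, □) = (q2, #, R)  ⊢  Xaaaaa#[q2]□ (head at position 7)
Reading off the states of these 8 configurations: q0 → q1 → q1 → q1 → q1 → q1 → q1 → q2

Final answer: q0 → q1 → q1 → q1 → q1 → q1 → q1 → q2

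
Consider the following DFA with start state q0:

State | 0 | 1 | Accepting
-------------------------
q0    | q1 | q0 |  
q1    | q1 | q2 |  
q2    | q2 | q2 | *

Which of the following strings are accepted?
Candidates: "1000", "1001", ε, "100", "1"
"1000": q0 → q0 → q1 → q1 → q1; q1 is not accepting → rejected
"1001": q0 → q0 → q1 → q1 → q2; q2 is accepting → accepted
ε: q0; q0 is not accepting → rejected
"100": q0 → q0 → q1 → q1; q1 is not accepting → rejected
"1": q0 → q0; q0 is not accepting → rejected

Final answer: "1001"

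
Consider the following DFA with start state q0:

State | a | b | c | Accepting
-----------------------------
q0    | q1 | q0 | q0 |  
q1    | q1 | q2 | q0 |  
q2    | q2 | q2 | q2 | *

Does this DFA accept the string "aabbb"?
Start in q0.
Read 'a': q0 → q1
Read 'a': q1 → q1
Read 'b': q1 → q2
Read 'b': q2 → q2
Read 'b': q2 → q2
Final state q2 is accepting, so the string is accepted.

Final answer: Yes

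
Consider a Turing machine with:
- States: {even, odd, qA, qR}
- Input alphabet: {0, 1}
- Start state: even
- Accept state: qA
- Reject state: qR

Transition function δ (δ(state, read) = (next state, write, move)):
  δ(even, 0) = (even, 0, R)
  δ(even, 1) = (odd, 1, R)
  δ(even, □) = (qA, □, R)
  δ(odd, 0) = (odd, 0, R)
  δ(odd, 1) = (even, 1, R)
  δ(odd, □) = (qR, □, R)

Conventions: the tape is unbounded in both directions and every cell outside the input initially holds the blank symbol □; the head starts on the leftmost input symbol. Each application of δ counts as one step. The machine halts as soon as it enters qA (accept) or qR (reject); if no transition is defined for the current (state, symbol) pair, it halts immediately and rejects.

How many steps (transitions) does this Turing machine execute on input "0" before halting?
Step 0: [even]0 (head at position 0)
Step 1: δ(even, 0) = (even, 0, R)  ⊢  0[even]□ (head at position 1)
Step 2: δ(even, □) = (qA, □, R)  ⊢  0□[qA]□ (head at position 2)
The machine is in qA, so it halts and accepts.
Number of transitions executed: 2.

Final answer: 2 steps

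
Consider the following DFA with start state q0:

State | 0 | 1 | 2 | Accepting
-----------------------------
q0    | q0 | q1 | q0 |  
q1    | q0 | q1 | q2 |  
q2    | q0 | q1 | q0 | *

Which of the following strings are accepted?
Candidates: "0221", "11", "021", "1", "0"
"0221": q0 → q0 → q0 → q0 → q1; q1 is not accepting → rejected
"11": q0 → q1 → q1; q1 is not accepting → rejected
"021": q0 → q0 → q0 → q1; q1 is not accepting → rejected
"1": q0 → q1; q1 is not accepting → rejected
"0": q0 → q0; q0 is not accepting → rejected

Final answer: None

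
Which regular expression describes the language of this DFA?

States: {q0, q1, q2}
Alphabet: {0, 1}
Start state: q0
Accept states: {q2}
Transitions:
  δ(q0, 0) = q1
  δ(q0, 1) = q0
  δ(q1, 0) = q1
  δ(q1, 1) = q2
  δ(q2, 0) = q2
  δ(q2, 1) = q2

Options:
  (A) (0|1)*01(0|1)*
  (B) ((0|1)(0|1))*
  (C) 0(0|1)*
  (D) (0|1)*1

Testing sample strings against the DFA:
  '01' -> accepted
  '01101' -> accepted
  '11' -> rejected
  '1101' -> accepted
Checking each option for a counterexample:
  (A) (0|1)*01(0|1)*: agrees with the DFA on all strings of length ≤ 4
  (B) ((0|1)(0|1))*: ε is rejected by the DFA but matches the regex → eliminated
  (C) 0(0|1)*: '0' is rejected by the DFA but matches the regex → eliminated
  (D) (0|1)*1: '1' is rejected by the DFA but matches the regex → eliminated
Only (A) (0|1)*01(0|1)* is consistent with the DFA.

Final answer: (A) (0|1)*01(0|1)*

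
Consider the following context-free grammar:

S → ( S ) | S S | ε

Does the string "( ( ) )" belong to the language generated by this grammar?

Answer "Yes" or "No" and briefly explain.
A derivation exists: S ⇒ ( S ) ⇒ ( ( S ) ) ⇒ ( ( ) ) (using S → ( S ) twice, then S → ε).

Final answer: Yes - a valid derivation exists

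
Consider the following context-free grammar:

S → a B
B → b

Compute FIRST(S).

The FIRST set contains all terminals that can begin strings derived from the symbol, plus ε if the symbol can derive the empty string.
S has the single production S → a B, whose right-hand side begins with the terminal a. So FIRST(S) = {a}.

Final answer: {a}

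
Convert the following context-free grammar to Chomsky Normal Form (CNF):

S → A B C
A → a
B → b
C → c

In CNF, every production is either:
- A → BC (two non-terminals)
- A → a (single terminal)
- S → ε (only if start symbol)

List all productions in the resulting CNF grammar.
The grammar has no ε-productions or unit productions to eliminate.
A → a is already in CNF (single terminal) – keep it.
B → b is already in CNF (single terminal) – keep it.
C → c is already in CNF (single terminal) – keep it.
S → A B C has 3 symbols on the right: break it into binary productions S → A X0, X0 → B C.
Resulting CNF grammar (5 productions): A → a; B → b; C → c; S → A X0; X0 → B C

Final answer: A → a; B → b; C → c; S → A X0; X0 → B C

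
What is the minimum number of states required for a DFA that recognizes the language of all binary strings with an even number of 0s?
Language: binary strings with an even number of 0s
Lower bound (Myhill–Nerode): the prefixes ε, 0 are pairwise distinguishable:
  ε vs 0: suffix ε distinguishes them (ε has zero 0s (accepted), 0 has one 0 (rejected))
So any DFA needs at least 2 states.
Upper bound: a DFA with 2 states exists (one state per class above).
Minimum states: 2

Final answer: 2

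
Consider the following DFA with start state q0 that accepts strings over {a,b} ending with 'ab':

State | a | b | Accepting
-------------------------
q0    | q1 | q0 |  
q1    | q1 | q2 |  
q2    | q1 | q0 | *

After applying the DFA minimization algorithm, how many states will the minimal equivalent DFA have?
All 3 states are reachable from q0, so none can be removed as unreachable.
Table-filling: first mark every (accepting, non-accepting) pair as distinguishable (accepting: {q2}; non-accepting: {q0, q1}).
Round 1: (q0, q1) on 'b' go to q0 and q2, already distinguishable → mark.
Every pair of states is distinguishable, so the DFA is already minimal.
Equivalence classes: {q0}, {q1}, {q2} → 3 states.

Final answer: 3 states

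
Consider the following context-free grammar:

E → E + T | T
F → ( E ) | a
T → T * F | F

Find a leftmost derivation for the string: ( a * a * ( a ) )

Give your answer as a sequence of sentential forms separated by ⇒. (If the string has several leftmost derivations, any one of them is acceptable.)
Start with E.
Step 1: the leftmost non-terminal is E; apply E → T:  T
Step 2: the leftmost non-terminal is T; apply T → F:  F
Step 3: the leftmost non-terminal is F; apply F → ( E ):  ( E )
Step 4: the leftmost non-terminal is E; apply E → T:  ( T )
Step 5: the leftmost non-terminal is T; apply T → T * F:  ( T * F )
Step 6: the leftmost non-terminal is T; apply T → T * F:  ( T * F * F )
Step 7: the leftmost non-terminal is T; apply T → F:  ( F * F * F )
Step 8: the leftmost non-terminal is F; apply F → a:  ( a * F * F )
Step 9: the leftmost non-terminal is F; apply F → a:  ( a * a * F )
Step 10: the leftmost non-terminal is F; apply F → ( E ):  ( a * a * ( E ) )
Step 11: the leftmost non-terminal is E; apply E → T:  ( a * a * ( T ) )
Step 12: the leftmost non-terminal is T; apply T → F:  ( a * a * ( F ) )
Step 13: the leftmost non-terminal is F; apply F → a:  ( a * a * ( a ) )

Final answer: E ⇒ T ⇒ F ⇒ ( E ) ⇒ ( T ) ⇒ ( T * F ) ⇒ ( T * F * F ) ⇒ ( F * F * F ) ⇒ ( a * F * F ) ⇒ ( a * a * F ) ⇒ ( a * a * ( E ) ) ⇒ ( a * a * ( T ) ) ⇒ ( a * a * ( F ) ) ⇒ ( a * a * ( a ) )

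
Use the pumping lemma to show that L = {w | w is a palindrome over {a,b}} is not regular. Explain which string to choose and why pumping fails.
Language: L = {w | w is a palindrome over {a,b}} (strings that read the same forwards and backwards)
Step 1: Assume for contradiction that L is regular, with pumping length p.
Step 2: Choose s = a^p b a^p. Then s ∈ L (it reads the same forwards and backwards) and |s| ≥ p.
Step 3: Consider any decomposition s = xyz with |xy| ≤ p and |y| > 0. Since |xy| ≤ p and the first p symbols of s are all a's, y = a^k for some k with 1 ≤ k ≤ p.
Step 4: Pumping up (i = 2): xy²z = a^(p+k) b a^p. Its reverse is a^p b a^(p+k) ≠ a^(p+k) b a^p (the single b is no longer in the middle), so xy²z is not a palindrome and xy²z ∉ L.
This contradicts the pumping lemma, so L is not regular.

Final answer: Choose s = a^p b a^p. Since |xy| ≤ p, y = a^k with k ≥ 1. Then xy²z = a^(p+k) b a^p is not a palindrome, so ∉ L.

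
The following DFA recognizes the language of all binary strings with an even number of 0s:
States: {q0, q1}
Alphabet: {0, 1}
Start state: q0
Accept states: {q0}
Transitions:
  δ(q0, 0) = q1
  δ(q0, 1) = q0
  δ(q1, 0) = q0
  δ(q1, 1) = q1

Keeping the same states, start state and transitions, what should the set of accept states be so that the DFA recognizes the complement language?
The DFA is complete (every state has a transition on every symbol), so the complement
is recognized by the same DFA with accepting and non-accepting states swapped.
Original accept states: {q0}
Complement accept states = All states - Original accept states
= {q0, q1} - {q0}
= {q1}
Complement language: strings with an ODD number of 0s

Final answer: {q1}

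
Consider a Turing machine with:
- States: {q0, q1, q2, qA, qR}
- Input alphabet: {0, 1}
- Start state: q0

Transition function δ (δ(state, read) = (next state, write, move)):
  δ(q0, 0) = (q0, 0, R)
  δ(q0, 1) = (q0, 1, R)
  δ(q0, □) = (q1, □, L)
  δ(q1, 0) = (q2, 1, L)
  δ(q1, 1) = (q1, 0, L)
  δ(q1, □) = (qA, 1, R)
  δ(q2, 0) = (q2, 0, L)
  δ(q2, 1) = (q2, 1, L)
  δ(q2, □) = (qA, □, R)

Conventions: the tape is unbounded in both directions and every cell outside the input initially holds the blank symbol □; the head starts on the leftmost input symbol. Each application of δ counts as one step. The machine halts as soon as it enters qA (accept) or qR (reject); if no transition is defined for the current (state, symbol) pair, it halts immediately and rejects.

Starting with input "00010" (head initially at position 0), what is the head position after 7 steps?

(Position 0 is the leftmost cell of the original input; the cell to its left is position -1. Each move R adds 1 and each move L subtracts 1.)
Step 0: [q0]00010 (head at position 0)
Step 1: δ(q0, 0) = (q0, 0, R)  ⊢  0[q0]0010 (head at position 1)
Step 2: δ(q0, 0) = (q0, 0, R)  ⊢  00[q0]010 (head at position 2)
Step 3: δ(q0, 0) = (q0, 0, R)  ⊢  000[q0]10 (head at position 3)
Step 4: δ(q0, 1) = (q0, 1, R)  ⊢  0001[q0]0 (head at position 4)
Step 5: δ(q0, 0) = (q0, 0, R)  ⊢  00010[q0]□ (head at position 5)
Step 6: δ(q0, □) = (q1, □, L)  ⊢  0001[q1]0□ (head at position 4)
Step 7: δ(q1, 0) = (q2, 1, L)  ⊢  000[q2]11□ (head at position 3)
Head position after 7 steps: 3

Final answer: Position 3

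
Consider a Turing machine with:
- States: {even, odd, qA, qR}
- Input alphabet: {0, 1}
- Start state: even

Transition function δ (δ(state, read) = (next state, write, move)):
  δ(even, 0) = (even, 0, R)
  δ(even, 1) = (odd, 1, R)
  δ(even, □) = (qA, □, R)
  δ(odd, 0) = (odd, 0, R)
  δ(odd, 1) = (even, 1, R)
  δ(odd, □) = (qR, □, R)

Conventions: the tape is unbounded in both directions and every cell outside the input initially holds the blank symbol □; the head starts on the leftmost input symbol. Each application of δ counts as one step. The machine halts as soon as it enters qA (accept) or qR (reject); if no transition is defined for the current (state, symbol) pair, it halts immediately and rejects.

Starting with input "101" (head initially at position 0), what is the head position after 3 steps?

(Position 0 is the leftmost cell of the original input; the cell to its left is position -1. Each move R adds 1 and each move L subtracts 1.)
Step 0: [even]101 (head at position 0)
Step 1: δ(even, 1) = (odd, 1, R)  ⊢  1[odd]01 (head at position 1)
Step 2: δ(odd, 0) = (odd, 0, R)  ⊢  10[odd]1 (head at position 2)
Step 3: δ(odd, 1) = (even, 1, R)  ⊢  101[even]□ (head at position 3)
Head position after 3 steps: 3

Final answer: Position 3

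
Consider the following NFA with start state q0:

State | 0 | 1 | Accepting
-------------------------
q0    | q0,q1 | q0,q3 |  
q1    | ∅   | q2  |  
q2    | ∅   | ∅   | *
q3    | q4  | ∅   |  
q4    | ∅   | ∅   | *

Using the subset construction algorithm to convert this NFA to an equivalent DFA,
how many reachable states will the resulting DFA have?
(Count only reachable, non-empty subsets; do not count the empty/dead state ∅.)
Start subset: {q0}
{q0}: on 0 → {q0, q1}, on 1 → {q0, q3}
{q0, q1}: on 0 → {q0, q1}, on 1 → {q0, q2, q3}
{q0, q3}: on 0 → {q0, q1, q4}, on 1 → {q0, q3}
{q0, q2, q3}: on 0 → {q0, q1, q4}, on 1 → {q0, q3}
{q0, q1, q4}: on 0 → {q0, q1}, on 1 → {q0, q2, q3}
Reachable non-empty subsets: {q0}, {q0, q1}, {q0, q3}, {q0, q2, q3}, {q0, q1, q4} — 5 in total.

Final answer: 5 states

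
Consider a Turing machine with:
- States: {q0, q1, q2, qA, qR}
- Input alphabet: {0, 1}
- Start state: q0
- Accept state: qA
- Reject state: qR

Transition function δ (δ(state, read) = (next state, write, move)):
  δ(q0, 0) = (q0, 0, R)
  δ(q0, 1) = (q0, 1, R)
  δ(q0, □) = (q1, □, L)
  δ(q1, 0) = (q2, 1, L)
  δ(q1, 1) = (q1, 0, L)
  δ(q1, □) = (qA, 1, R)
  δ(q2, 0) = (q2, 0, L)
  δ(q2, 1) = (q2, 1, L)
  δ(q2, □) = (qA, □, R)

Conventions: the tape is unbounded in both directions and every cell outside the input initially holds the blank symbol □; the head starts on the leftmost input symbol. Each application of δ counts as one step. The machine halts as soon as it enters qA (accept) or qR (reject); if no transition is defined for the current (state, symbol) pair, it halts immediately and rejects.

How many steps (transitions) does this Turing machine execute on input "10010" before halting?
Step 0: [q0]10010 (head at position 0)
Step 1: δ(q0, 1) = (q0, 1, R)  ⊢  1[q0]0010 (head at position 1)
Step 2: δ(q0, 0) = (q0, 0, R)  ⊢  10[q0]010 (head at position 2)
Step 3: δ(q0, 0) = (q0, 0, R)  ⊢  100[q0]10 (head at position 3)
Step 4: δ(q0, 1) = (q0, 1, R)  ⊢  1001[q0]0 (head at position 4)
Step 5: δ(q0, 0) = (q0, 0, R)  ⊢  10010[q0]□ (head at position 5)
Step 6: δ(q0, □) = (q1, □, L)  ⊢  1001[q1]0□ (head at position 4)
Step 7: δ(q1, 0) = (q2, 1, L)  ⊢  100[q2]11□ (head at position 3)
Step 8: δ(q2, 1) = (q2, 1, L)  ⊢  10[q2]011□ (head at position 2)
Step 9: δ(q2, 0) = (q2, 0, L)  ⊢  1[q2]0011□ (head at position 1)
Step 10: δ(q2, 0) = (q2, 0, L)  ⊢  [q2]10011□ (head at position 0)
Step 11: δ(q2, 1) = (q2, 1, L)  ⊢  [q2]□10011□ (head at position -1)
Step 12: δ(q2, □) = (qA, □, R)  ⊢  □[qA]10011□ (head at position 0)
The machine is in qA, so it halts and accepts.
Number of transitions executed: 12.

Final answer: 12 steps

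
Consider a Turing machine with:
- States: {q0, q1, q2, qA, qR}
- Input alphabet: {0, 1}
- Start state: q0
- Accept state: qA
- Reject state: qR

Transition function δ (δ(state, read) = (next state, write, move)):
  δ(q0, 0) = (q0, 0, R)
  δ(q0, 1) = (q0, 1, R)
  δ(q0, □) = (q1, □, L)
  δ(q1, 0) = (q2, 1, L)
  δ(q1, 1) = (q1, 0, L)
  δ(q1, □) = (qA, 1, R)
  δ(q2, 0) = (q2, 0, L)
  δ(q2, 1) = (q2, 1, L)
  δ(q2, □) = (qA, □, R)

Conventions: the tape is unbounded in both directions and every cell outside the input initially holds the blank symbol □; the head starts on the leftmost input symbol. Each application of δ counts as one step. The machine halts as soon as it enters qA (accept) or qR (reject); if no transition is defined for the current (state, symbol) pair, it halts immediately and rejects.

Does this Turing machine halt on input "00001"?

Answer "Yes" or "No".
Step 0: [q0]00001 (head at position 0)
Step 1: δ(q0, 0) = (q0, 0, R)  ⊢  0[q0]0001 (head at position 1)
Step 2: δ(q0, 0) = (q0, 0, R)  ⊢  00[q0]001 (head at position 2)
Step 3: δ(q0, 0) = (q0, 0, R)  ⊢  000[q0]01 (head at position 3)
Step 4: δ(q0, 0) = (q0, 0, R)  ⊢  0000[q0]1 (head at position 4)
Step 5: δ(q0, 1) = (q0, 1, R)  ⊢  00001[q0]□ (head at position 5)
Step 6: δ(q0, □) = (q1, □, L)  ⊢  0000[q1]1□ (head at position 4)
Step 7: δ(q1, 1) = (q1, 0, L)  ⊢  000[q1]00□ (head at position 3)
Step 8: δ(q1, 0) = (q2, 1, L)  ⊢  00[q2]010□ (head at position 2)
Step 9: δ(q2, 0) = (q2, 0, L)  ⊢  0[q2]0010□ (head at position 1)
Step 10: δ(q2, 0) = (q2, 0, L)  ⊢  [q2]00010□ (head at position 0)
Step 11: δ(q2, 0) = (q2, 0, L)  ⊢  [q2]□00010□ (head at position -1)
Step 12: δ(q2, □) = (qA, □, R)  ⊢  □[qA]00010□ (head at position 0)
The machine is in qA, so it halts and accepts.
It halts after 12 steps.

Final answer: Yes - halts after 12 steps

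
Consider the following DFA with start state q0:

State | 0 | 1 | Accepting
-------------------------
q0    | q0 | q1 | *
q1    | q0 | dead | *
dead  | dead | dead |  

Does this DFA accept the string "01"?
Start in q0.
Read '0': q0 → q0
Read '1': q0 → q1
Final state q1 is accepting, so the string is accepted.

Final answer: Yes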